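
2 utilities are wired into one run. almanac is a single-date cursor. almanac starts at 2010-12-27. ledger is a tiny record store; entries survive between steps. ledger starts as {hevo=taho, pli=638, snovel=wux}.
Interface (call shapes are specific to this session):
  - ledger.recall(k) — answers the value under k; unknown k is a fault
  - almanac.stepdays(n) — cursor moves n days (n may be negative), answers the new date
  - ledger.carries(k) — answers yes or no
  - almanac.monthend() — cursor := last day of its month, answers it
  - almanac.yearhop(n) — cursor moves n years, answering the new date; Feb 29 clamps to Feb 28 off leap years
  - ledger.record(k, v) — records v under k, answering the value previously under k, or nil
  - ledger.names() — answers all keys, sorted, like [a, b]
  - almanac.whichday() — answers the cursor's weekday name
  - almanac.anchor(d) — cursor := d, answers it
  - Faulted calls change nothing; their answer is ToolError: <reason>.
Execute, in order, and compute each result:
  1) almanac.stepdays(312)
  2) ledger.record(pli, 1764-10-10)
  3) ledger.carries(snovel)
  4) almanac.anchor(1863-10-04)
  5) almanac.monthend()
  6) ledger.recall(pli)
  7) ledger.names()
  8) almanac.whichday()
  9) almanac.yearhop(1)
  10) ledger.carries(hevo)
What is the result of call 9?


Answer: 1864-10-31

Derivation:
I invoke almanac.stepdays(312), — result: 2011-11-04.
I use ledger.record(pli, 1764-10-10), giving 638.
Calling ledger.carries(snovel), → yes.
I invoke almanac.anchor(1863-10-04), giving 1863-10-04.
I run almanac.monthend(), — result: 1863-10-31.
Now I run ledger.recall(pli), and see 1764-10-10.
I invoke ledger.names(), → [hevo, pli, snovel].
I call almanac.whichday(), and see Saturday.
I use almanac.yearhop(1), — result: 1864-10-31.
Calling ledger.carries(hevo), and see yes.


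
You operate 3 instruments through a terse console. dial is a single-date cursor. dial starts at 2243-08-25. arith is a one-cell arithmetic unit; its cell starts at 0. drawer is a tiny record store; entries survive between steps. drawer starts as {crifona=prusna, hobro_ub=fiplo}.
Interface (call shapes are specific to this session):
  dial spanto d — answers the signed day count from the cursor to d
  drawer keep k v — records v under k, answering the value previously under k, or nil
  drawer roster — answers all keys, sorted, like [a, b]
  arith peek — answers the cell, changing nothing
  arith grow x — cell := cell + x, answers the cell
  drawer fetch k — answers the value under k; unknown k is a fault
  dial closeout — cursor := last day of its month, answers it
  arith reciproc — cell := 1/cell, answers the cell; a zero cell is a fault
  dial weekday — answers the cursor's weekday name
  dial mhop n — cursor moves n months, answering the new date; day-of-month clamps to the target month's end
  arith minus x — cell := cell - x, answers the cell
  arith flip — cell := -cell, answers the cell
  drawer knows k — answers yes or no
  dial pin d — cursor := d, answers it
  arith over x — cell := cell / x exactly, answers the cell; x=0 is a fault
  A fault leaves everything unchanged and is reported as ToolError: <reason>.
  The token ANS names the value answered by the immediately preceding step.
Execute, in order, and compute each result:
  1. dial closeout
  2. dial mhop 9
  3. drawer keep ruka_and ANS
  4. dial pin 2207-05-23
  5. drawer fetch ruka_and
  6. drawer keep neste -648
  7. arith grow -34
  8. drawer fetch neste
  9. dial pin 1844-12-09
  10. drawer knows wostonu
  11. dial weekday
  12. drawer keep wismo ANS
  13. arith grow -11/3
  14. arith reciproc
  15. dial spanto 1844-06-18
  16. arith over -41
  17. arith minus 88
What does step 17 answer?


Do: dial closeout[]
See: 2243-08-31
Do: dial mhop[n=9]
See: 2244-05-31
Do: drawer keep[k=ruka_and; v=ANS]
See: nil
Do: dial pin[d=2207-05-23]
See: 2207-05-23
Do: drawer fetch[k=ruka_and]
See: 2244-05-31
Do: drawer keep[k=neste; v=-648]
See: nil
Do: arith grow[x=-34]
See: -34
Do: drawer fetch[k=neste]
See: -648
Do: dial pin[d=1844-12-09]
See: 1844-12-09
Do: drawer knows[k=wostonu]
See: no
Do: dial weekday[]
See: Monday
Do: drawer keep[k=wismo; v=ANS]
See: nil
Do: arith grow[x=-11/3]
See: -113/3
Do: arith reciproc[]
See: -3/113
Do: dial spanto[d=1844-06-18]
See: -174
Do: arith over[x=-41]
See: 3/4633
Do: arith minus[x=88]
See: -407701/4633

Answer: -407701/4633


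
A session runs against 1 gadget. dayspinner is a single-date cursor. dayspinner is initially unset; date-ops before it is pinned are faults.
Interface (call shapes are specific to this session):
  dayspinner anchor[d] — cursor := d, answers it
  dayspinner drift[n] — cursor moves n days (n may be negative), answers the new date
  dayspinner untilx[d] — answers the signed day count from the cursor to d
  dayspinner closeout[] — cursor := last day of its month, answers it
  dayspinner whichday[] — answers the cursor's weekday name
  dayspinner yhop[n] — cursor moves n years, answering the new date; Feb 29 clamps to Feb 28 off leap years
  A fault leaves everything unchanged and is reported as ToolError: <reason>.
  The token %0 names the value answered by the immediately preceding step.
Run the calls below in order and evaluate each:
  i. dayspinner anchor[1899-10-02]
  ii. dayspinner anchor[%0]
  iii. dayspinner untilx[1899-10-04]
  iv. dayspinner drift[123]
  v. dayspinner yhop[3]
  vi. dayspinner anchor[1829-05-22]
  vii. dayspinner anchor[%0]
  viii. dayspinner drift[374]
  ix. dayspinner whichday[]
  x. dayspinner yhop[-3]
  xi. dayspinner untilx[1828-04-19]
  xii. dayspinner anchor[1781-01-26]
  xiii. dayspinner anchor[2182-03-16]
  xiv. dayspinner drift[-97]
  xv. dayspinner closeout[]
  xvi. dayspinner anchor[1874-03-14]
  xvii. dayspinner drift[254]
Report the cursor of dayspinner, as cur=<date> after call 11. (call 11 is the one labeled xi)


Answer: cur=1827-05-31

Derivation:
·→ dayspinner anchor(d='1899-10-02')
·← 1899-10-02
·→ dayspinner anchor(d='%0')
·← 1899-10-02
·→ dayspinner untilx(d='1899-10-04')
·← 2
·→ dayspinner drift(n='123')
·← 1900-02-02
·→ dayspinner yhop(n='3')
·← 1903-02-02
·→ dayspinner anchor(d='1829-05-22')
·← 1829-05-22
·→ dayspinner anchor(d='%0')
·← 1829-05-22
·→ dayspinner drift(n='374')
·← 1830-05-31
·→ dayspinner whichday()
·← Monday
·→ dayspinner yhop(n='-3')
·← 1827-05-31
·→ dayspinner untilx(d='1828-04-19')
·← 324
·→ dayspinner anchor(d='1781-01-26')
·← 1781-01-26
·→ dayspinner anchor(d='2182-03-16')
·← 2182-03-16
·→ dayspinner drift(n='-97')
·← 2181-12-09
·→ dayspinner closeout()
·← 2181-12-31
·→ dayspinner anchor(d='1874-03-14')
·← 1874-03-14
·→ dayspinner drift(n='254')
·← 1874-11-23


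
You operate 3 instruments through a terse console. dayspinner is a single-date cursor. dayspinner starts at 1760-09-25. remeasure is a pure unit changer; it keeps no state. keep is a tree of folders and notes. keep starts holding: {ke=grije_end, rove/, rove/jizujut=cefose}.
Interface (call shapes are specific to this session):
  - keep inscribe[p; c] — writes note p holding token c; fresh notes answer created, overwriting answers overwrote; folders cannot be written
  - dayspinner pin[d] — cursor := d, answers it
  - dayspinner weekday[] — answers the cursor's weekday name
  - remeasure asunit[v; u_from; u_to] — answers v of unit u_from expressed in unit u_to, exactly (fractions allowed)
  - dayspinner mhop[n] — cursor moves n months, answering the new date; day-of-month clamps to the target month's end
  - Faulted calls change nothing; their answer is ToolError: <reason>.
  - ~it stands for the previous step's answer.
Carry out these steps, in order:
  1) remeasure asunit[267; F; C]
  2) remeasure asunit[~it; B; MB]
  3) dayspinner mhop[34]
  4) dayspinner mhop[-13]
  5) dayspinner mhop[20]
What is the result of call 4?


-- 1. remeasure asunit(v: 267, u_from: F, u_to: C) == 1175/9
-- 2. remeasure asunit(v: ~it, u_from: B, u_to: MB) == 47/360000
-- 3. dayspinner mhop(n: 34) == 1763-07-25
-- 4. dayspinner mhop(n: -13) == 1762-06-25
-- 5. dayspinner mhop(n: 20) == 1764-02-25

Answer: 1762-06-25


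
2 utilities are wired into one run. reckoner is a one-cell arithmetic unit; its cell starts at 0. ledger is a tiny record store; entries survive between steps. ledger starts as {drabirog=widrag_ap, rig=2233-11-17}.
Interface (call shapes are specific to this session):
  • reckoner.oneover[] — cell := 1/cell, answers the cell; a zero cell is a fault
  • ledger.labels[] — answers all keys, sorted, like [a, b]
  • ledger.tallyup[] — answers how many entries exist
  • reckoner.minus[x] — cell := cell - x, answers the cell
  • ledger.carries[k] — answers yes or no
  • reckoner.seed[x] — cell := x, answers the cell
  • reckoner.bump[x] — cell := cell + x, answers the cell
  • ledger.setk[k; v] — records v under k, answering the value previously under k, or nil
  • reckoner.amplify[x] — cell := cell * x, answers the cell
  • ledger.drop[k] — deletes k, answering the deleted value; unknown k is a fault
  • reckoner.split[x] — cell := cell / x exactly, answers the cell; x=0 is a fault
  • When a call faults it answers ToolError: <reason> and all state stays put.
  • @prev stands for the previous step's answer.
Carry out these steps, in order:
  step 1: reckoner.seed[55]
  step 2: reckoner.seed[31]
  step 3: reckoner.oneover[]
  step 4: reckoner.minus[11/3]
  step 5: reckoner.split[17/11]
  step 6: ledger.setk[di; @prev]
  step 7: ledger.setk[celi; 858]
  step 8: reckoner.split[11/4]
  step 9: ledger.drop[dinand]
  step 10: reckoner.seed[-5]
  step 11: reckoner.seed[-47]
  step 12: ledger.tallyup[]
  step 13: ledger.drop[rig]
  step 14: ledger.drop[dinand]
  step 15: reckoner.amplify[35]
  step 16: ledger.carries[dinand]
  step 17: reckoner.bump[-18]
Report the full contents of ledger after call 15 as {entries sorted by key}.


Answer: {celi=858, di=-3718/1581, drabirog=widrag_ap}

Derivation:
[in] seed x=55
  55
[in] seed x=31
  31
[in] oneover
  1/31
[in] minus x=11/3
  -338/93
[in] split x=17/11
  -3718/1581
[in] setk k=di v=@prev
  nil
[in] setk k=celi v=858
  nil
[in] split x=11/4
  -1352/1581
[in] drop k=dinand
  ToolError: no such key dinand
[in] seed x=-5
  -5
[in] seed x=-47
  -47
[in] tallyup
  4
[in] drop k=rig
  2233-11-17
[in] drop k=dinand
  ToolError: no such key dinand
[in] amplify x=35
  -1645
[in] carries k=dinand
  no
[in] bump x=-18
  -1663


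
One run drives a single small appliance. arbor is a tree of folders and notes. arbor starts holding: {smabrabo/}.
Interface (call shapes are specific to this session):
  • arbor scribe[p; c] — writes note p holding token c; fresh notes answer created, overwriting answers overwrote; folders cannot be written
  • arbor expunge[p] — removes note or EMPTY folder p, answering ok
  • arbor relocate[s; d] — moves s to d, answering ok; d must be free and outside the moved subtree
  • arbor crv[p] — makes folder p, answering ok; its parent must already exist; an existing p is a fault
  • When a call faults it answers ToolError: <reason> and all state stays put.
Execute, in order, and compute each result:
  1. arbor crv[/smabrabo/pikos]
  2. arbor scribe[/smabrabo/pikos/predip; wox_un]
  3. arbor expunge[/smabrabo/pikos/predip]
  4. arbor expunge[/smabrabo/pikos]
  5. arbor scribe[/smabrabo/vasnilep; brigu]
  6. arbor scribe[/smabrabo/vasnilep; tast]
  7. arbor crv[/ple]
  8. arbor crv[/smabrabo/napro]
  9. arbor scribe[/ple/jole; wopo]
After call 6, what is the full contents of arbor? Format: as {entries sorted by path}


I call arbor crv passing p=/smabrabo/pikos, and see ok.
I call arbor scribe passing p=/smabrabo/pikos/predip, c=wox_un, which returns created.
Invoking arbor expunge passing p=/smabrabo/pikos/predip, and observe ok.
Then arbor expunge passing p=/smabrabo/pikos, — result: ok.
Now I run arbor scribe passing p=/smabrabo/vasnilep, c=brigu, — result: created.
I call arbor scribe passing p=/smabrabo/vasnilep, c=tast, → overwrote.
I invoke arbor crv passing p=/ple, which returns ok.
Using arbor crv passing p=/smabrabo/napro, which returns ok.
I call arbor scribe passing p=/ple/jole, c=wopo, — result: created.

Answer: {smabrabo/, smabrabo/vasnilep=tast}


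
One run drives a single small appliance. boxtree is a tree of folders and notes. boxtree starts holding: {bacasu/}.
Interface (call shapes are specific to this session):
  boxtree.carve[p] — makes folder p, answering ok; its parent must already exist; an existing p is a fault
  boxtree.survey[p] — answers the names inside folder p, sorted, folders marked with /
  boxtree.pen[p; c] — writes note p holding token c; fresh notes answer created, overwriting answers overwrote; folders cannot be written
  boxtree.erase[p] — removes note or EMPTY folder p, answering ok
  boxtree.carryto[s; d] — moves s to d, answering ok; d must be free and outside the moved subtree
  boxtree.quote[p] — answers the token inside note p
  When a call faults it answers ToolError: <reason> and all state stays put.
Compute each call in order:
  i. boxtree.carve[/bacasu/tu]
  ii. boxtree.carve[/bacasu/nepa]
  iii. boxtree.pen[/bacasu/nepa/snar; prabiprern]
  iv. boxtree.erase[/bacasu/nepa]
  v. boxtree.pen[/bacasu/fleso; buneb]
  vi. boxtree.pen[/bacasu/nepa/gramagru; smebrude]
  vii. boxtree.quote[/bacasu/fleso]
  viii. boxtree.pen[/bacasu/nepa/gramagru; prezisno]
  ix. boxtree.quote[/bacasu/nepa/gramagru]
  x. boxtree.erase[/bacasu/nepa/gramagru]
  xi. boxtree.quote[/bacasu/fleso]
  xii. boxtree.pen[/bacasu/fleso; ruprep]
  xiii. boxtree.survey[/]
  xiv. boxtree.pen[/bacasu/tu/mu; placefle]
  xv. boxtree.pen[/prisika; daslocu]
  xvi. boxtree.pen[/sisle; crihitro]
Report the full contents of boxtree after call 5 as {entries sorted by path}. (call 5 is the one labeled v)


Answer: {bacasu/, bacasu/fleso=buneb, bacasu/nepa/, bacasu/nepa/snar=prabiprern, bacasu/tu/}

Derivation:
>>> carve /bacasu/tu
:: ok
>>> carve /bacasu/nepa
:: ok
>>> pen /bacasu/nepa/snar prabiprern
:: created
>>> erase /bacasu/nepa
:: ToolError: not empty
>>> pen /bacasu/fleso buneb
:: created
>>> pen /bacasu/nepa/gramagru smebrude
:: created
>>> quote /bacasu/fleso
:: buneb
>>> pen /bacasu/nepa/gramagru prezisno
:: overwrote
>>> quote /bacasu/nepa/gramagru
:: prezisno
>>> erase /bacasu/nepa/gramagru
:: ok
>>> quote /bacasu/fleso
:: buneb
>>> pen /bacasu/fleso ruprep
:: overwrote
>>> survey /
:: [bacasu/]
>>> pen /bacasu/tu/mu placefle
:: created
>>> pen /prisika daslocu
:: created
>>> pen /sisle crihitro
:: created


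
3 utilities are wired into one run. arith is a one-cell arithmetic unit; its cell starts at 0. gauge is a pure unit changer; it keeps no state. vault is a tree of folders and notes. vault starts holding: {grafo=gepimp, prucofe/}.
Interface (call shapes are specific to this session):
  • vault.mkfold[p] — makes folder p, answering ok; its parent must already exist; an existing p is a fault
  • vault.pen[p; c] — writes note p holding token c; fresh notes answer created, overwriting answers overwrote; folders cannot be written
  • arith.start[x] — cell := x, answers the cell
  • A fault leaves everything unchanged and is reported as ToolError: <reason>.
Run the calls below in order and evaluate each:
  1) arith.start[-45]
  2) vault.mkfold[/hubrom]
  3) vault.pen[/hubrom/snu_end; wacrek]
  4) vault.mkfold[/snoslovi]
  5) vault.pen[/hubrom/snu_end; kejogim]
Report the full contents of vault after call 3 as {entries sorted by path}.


Answer: {grafo=gepimp, hubrom/, hubrom/snu_end=wacrek, prucofe/}

Derivation:
I call arith.start on x: -45, — result: -45.
Then vault.mkfold on p: /hubrom, and observe ok.
Using vault.pen on p: /hubrom/snu_end, c: wacrek, and get created.
I try vault.mkfold on p: /snoslovi, → ok.
Using vault.pen on p: /hubrom/snu_end, c: kejogim, and see overwrote.


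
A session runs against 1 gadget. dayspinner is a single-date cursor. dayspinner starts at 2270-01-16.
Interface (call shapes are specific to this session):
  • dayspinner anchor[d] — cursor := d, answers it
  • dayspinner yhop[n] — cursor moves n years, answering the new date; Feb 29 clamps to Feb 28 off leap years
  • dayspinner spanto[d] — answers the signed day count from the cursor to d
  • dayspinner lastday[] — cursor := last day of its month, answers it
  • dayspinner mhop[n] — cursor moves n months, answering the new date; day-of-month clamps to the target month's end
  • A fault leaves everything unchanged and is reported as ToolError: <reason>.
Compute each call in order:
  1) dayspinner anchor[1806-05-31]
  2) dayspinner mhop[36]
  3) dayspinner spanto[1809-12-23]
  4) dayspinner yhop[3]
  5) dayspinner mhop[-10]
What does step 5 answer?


Answer: 1811-07-31

Derivation:
CALL dayspinner anchor[d=1806-05-31]
RET  1806-05-31
CALL dayspinner mhop[n=36]
RET  1809-05-31
CALL dayspinner spanto[d=1809-12-23]
RET  206
CALL dayspinner yhop[n=3]
RET  1812-05-31
CALL dayspinner mhop[n=-10]
RET  1811-07-31


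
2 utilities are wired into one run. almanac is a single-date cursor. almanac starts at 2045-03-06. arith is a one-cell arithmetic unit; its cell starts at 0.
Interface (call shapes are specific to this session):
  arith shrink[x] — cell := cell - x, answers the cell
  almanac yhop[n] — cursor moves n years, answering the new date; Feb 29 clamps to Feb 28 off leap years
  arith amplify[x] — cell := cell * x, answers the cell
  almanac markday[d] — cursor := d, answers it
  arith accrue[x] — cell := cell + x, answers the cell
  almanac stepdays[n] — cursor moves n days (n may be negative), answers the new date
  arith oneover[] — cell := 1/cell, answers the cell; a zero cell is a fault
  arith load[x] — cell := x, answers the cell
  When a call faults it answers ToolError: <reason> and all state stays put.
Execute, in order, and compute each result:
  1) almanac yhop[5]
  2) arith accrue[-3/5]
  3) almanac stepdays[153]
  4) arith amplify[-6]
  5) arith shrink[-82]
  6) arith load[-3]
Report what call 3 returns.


·→ almanac yhop(n=5)
·← 2050-03-06
·→ arith accrue(x=-3/5)
·← -3/5
·→ almanac stepdays(n=153)
·← 2050-08-06
·→ arith amplify(x=-6)
·← 18/5
·→ arith shrink(x=-82)
·← 428/5
·→ arith load(x=-3)
·← -3

Answer: 2050-08-06


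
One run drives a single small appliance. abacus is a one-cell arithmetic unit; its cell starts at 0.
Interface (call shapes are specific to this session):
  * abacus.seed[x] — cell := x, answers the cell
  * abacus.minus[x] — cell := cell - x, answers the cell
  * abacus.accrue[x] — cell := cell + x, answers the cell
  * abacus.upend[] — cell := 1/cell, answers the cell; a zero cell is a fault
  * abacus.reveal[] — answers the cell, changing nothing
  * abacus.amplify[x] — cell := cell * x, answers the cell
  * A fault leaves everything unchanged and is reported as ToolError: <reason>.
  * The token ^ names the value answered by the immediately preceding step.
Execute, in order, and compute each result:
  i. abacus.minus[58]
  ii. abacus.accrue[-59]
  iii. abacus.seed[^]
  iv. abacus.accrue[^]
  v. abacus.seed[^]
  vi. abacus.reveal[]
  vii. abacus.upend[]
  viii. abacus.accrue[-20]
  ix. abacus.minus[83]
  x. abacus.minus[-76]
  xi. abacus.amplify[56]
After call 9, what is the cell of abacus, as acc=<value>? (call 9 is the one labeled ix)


→ abacus.minus(x: 58)
← -58
→ abacus.accrue(x: -59)
← -117
→ abacus.seed(x: ^)
← -117
→ abacus.accrue(x: ^)
← -234
→ abacus.seed(x: ^)
← -234
→ abacus.reveal()
← -234
→ abacus.upend()
← -1/234
→ abacus.accrue(x: -20)
← -4681/234
→ abacus.minus(x: 83)
← -24103/234
→ abacus.minus(x: -76)
← -6319/234
→ abacus.amplify(x: 56)
← -176932/117

Answer: acc=-24103/234


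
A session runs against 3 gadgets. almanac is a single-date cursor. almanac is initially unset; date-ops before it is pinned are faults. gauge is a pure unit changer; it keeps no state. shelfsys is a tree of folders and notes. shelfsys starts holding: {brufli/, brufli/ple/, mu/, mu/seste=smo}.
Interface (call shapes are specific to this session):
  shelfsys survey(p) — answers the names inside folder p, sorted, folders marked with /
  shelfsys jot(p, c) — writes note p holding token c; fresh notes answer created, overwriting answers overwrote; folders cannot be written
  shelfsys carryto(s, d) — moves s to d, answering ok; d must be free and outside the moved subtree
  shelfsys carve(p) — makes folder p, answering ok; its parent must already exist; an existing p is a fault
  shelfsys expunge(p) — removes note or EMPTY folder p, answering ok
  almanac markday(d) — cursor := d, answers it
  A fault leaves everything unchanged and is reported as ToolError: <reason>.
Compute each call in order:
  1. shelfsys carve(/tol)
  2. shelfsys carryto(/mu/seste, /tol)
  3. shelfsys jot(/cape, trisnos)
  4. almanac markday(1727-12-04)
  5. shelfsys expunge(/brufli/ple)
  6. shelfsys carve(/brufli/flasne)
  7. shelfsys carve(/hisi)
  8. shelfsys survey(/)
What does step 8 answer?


! shelfsys carve(/tol) -> ok
! shelfsys carryto(/mu/seste, /tol) -> ToolError: exists
! shelfsys jot(/cape, trisnos) -> created
! almanac markday(1727-12-04) -> 1727-12-04
! shelfsys expunge(/brufli/ple) -> ok
! shelfsys carve(/brufli/flasne) -> ok
! shelfsys carve(/hisi) -> ok
! shelfsys survey(/) -> [brufli/, cape, hisi/, mu/, tol/]

Answer: [brufli/, cape, hisi/, mu/, tol/]


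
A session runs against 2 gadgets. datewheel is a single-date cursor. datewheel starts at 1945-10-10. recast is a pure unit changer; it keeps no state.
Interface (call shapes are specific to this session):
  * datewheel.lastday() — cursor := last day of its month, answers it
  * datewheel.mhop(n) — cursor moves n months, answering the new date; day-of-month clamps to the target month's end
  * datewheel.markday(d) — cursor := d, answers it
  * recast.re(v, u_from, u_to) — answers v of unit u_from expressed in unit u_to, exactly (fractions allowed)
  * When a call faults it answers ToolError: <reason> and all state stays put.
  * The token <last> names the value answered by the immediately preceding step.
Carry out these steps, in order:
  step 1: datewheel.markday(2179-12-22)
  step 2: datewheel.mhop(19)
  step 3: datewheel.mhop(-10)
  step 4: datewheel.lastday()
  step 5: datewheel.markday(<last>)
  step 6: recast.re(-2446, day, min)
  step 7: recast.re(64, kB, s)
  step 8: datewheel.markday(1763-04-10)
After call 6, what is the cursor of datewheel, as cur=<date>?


Answer: cur=2180-09-30

Derivation:
==> markday(d='2179-12-22')
<== 2179-12-22
==> mhop(n='19')
<== 2181-07-22
==> mhop(n='-10')
<== 2180-09-22
==> lastday()
<== 2180-09-30
==> markday(d='<last>')
<== 2180-09-30
==> re(v='-2446', u_from='day', u_to='min')
<== -3522240
==> re(v='64', u_from='kB', u_to='s')
<== ToolError: incompatible units
==> markday(d='1763-04-10')
<== 1763-04-10


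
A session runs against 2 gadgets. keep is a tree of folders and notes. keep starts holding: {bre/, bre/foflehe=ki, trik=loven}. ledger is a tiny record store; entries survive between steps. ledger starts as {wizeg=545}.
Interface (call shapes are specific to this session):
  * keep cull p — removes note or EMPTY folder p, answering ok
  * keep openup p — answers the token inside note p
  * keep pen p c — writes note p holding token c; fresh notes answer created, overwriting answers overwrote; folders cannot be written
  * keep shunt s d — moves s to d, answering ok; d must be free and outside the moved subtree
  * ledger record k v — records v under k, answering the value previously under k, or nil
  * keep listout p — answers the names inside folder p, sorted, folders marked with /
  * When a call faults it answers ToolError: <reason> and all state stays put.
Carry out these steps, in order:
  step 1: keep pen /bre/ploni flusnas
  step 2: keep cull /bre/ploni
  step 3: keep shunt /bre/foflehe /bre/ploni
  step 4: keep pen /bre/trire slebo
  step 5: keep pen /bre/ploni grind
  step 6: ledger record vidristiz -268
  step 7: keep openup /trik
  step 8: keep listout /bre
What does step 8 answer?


Act: keep pen[p→/bre/ploni; c→flusnas]
Obs: created
Act: keep cull[p→/bre/ploni]
Obs: ok
Act: keep shunt[s→/bre/foflehe; d→/bre/ploni]
Obs: ok
Act: keep pen[p→/bre/trire; c→slebo]
Obs: created
Act: keep pen[p→/bre/ploni; c→grind]
Obs: overwrote
Act: ledger record[k→vidristiz; v→-268]
Obs: nil
Act: keep openup[p→/trik]
Obs: loven
Act: keep listout[p→/bre]
Obs: [ploni, trire]

Answer: [ploni, trire]


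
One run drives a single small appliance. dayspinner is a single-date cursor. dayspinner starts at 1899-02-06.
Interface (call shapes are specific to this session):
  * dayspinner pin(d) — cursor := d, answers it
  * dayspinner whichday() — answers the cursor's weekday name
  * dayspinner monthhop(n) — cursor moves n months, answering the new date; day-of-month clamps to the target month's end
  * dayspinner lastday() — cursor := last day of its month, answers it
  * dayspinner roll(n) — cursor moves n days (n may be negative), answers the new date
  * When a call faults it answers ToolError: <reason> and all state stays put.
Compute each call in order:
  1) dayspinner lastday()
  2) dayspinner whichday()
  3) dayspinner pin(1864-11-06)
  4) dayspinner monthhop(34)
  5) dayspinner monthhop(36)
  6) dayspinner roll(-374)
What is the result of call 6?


Answer: 1869-08-28

Derivation:
% dayspinner lastday
  1899-02-28
% dayspinner whichday
  Tuesday
% dayspinner pin d: 1864-11-06
  1864-11-06
% dayspinner monthhop n: 34
  1867-09-06
% dayspinner monthhop n: 36
  1870-09-06
% dayspinner roll n: -374
  1869-08-28


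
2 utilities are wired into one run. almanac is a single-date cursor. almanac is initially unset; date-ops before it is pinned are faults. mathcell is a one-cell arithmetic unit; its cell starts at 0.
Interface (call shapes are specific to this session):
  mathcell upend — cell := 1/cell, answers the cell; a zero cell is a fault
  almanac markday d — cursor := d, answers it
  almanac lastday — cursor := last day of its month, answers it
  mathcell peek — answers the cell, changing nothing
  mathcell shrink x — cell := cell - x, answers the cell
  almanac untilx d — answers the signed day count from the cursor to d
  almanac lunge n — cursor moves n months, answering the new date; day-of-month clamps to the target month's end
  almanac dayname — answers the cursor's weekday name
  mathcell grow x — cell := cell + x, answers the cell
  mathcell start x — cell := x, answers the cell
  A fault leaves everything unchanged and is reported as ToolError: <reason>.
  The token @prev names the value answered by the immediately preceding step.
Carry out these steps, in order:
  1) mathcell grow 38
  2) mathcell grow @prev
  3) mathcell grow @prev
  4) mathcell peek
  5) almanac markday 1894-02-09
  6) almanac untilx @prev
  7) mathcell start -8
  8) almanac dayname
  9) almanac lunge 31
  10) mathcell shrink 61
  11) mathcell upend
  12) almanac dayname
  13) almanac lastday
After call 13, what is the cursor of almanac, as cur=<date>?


Answer: cur=1896-09-30

Derivation:
·→ mathcell grow(x→38)
·← 38
·→ mathcell grow(x→@prev)
·← 76
·→ mathcell grow(x→@prev)
·← 152
·→ mathcell peek()
·← 152
·→ almanac markday(d→1894-02-09)
·← 1894-02-09
·→ almanac untilx(d→@prev)
·← 0
·→ mathcell start(x→-8)
·← -8
·→ almanac dayname()
·← Friday
·→ almanac lunge(n→31)
·← 1896-09-09
·→ mathcell shrink(x→61)
·← -69
·→ mathcell upend()
·← -1/69
·→ almanac dayname()
·← Wednesday
·→ almanac lastday()
·← 1896-09-30


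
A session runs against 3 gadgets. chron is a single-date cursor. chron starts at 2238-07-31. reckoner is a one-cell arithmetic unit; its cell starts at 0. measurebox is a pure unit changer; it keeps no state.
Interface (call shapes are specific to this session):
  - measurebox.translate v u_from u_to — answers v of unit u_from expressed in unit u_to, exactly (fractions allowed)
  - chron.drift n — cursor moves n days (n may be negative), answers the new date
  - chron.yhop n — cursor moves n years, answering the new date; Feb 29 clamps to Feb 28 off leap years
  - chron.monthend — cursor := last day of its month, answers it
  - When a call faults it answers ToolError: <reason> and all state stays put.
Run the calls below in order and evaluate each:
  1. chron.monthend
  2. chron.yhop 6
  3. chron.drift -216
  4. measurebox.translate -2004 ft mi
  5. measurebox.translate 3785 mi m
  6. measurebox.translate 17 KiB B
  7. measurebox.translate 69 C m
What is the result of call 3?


-- monthend() => 2238-07-31
-- yhop(n=6) => 2244-07-31
-- drift(n=-216) => 2243-12-28
-- translate(v=-2004, u_from=ft, u_to=mi) => -167/440
-- translate(v=3785, u_from=mi, u_to=m) => 152284176/25
-- translate(v=17, u_from=KiB, u_to=B) => 17408
-- translate(v=69, u_from=C, u_to=m) => ToolError: incompatible units

Answer: 2243-12-28


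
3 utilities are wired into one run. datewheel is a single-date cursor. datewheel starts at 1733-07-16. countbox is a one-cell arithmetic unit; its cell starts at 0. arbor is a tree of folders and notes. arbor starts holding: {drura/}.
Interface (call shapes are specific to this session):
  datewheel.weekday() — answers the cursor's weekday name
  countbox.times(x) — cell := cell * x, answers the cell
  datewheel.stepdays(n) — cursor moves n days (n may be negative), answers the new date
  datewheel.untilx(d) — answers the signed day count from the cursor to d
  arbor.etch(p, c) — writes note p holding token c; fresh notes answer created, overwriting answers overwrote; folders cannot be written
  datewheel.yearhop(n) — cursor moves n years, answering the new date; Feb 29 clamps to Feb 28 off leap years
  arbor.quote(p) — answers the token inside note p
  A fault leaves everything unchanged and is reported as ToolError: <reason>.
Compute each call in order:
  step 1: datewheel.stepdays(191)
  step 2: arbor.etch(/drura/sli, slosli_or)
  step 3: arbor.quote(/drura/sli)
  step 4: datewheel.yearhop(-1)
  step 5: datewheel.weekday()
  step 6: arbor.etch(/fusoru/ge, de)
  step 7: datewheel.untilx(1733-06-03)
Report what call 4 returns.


Answer: 1733-01-23

Derivation:
Act: datewheel.stepdays[191]
Obs: 1734-01-23
Act: arbor.etch[/drura/sli; slosli_or]
Obs: created
Act: arbor.quote[/drura/sli]
Obs: slosli_or
Act: datewheel.yearhop[-1]
Obs: 1733-01-23
Act: datewheel.weekday[]
Obs: Friday
Act: arbor.etch[/fusoru/ge; de]
Obs: ToolError: no parent
Act: datewheel.untilx[1733-06-03]
Obs: 131


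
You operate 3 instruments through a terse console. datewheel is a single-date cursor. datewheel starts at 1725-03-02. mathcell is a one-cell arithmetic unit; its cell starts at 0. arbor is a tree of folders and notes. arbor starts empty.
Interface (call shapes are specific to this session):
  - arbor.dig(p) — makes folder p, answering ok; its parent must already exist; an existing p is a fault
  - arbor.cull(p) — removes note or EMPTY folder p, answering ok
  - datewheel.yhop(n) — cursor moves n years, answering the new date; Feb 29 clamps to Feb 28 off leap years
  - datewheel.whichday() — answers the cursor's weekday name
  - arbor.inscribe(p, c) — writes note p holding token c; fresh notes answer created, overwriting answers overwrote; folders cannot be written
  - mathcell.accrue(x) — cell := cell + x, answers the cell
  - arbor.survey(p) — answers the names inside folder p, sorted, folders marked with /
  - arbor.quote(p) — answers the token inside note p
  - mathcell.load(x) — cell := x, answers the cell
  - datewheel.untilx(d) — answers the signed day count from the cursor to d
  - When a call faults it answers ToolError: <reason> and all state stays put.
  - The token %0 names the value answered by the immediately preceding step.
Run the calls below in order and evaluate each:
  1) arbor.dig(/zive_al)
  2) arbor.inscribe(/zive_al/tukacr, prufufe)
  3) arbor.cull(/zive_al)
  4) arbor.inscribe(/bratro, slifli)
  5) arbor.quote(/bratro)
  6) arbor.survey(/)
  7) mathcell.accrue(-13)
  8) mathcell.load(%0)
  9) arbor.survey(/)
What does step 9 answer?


Answer: [bratro, zive_al/]

Derivation:
[in] arbor.dig p='/zive_al'
:: ok
[in] arbor.inscribe p='/zive_al/tukacr' c='prufufe'
:: created
[in] arbor.cull p='/zive_al'
:: ToolError: not empty
[in] arbor.inscribe p='/bratro' c='slifli'
:: created
[in] arbor.quote p='/bratro'
:: slifli
[in] arbor.survey p='/'
:: [bratro, zive_al/]
[in] mathcell.accrue x='-13'
:: -13
[in] mathcell.load x='%0'
:: -13
[in] arbor.survey p='/'
:: [bratro, zive_al/]


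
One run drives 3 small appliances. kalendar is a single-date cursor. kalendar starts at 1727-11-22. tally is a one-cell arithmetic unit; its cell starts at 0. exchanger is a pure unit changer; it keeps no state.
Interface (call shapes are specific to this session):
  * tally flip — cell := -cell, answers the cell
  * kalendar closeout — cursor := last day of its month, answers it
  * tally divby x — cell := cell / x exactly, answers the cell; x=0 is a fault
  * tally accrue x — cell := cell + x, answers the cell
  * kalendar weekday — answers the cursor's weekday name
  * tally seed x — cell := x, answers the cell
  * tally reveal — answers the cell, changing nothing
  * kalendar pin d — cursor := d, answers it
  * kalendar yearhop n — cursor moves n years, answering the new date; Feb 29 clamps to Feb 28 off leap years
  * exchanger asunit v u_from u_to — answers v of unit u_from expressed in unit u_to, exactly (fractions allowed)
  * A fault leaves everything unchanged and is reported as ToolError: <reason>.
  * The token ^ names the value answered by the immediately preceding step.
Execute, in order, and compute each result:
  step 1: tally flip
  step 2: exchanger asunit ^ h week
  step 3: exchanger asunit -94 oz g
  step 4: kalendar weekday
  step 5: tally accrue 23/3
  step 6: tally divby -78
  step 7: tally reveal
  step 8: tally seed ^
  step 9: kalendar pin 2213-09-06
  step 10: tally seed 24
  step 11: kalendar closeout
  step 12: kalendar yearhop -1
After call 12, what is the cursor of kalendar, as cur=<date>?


I invoke tally flip(), which returns 0.
I use exchanger asunit on v→^, u_from→h, u_to→week, yielding 0.
Invoking exchanger asunit on v→-94, u_from→oz, u_to→g, yielding -2131884139/800000.
Using kalendar weekday, which returns Saturday.
I use tally accrue on x→23/3, — result: 23/3.
Invoking tally divby on x→-78, → -23/234.
I call tally reveal, giving -23/234.
I try tally seed on x→^, → -23/234.
Calling kalendar pin on d→2213-09-06, and get 2213-09-06.
Now I run tally seed on x→24, and observe 24.
I use kalendar closeout, yielding 2213-09-30.
Next I call kalendar yearhop on n→-1, and observe 2212-09-30.

Answer: cur=2212-09-30


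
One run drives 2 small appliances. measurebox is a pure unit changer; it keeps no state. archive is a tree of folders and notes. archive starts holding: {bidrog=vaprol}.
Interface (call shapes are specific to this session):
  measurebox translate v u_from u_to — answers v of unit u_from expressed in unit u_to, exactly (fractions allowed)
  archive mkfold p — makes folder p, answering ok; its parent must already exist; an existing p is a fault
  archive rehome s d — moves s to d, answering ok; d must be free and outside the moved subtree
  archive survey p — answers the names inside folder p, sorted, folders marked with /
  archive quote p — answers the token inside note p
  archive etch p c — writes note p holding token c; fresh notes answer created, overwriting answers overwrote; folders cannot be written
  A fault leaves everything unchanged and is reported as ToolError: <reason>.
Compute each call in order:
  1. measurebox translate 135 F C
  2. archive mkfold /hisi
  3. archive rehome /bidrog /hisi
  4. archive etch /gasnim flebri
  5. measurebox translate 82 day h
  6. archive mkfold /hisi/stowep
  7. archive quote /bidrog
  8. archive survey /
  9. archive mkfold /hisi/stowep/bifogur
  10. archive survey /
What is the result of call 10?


Invoking measurebox translate passing v='135', u_from='F', u_to='C': 515/9.
I run archive mkfold passing p='/hisi', — result: ok.
I run archive rehome passing s='/bidrog', d='/hisi', and see ToolError: exists.
Invoking archive etch passing p='/gasnim', c='flebri': created.
I use measurebox translate passing v='82', u_from='day', u_to='h', giving 1968.
I invoke archive mkfold passing p='/hisi/stowep', → ok.
I invoke archive quote passing p='/bidrog', — result: vaprol.
I invoke archive survey passing p='/', and see [bidrog, gasnim, hisi/].
I try archive mkfold passing p='/hisi/stowep/bifogur', which returns ok.
I try archive survey passing p='/', → [bidrog, gasnim, hisi/].

Answer: [bidrog, gasnim, hisi/]


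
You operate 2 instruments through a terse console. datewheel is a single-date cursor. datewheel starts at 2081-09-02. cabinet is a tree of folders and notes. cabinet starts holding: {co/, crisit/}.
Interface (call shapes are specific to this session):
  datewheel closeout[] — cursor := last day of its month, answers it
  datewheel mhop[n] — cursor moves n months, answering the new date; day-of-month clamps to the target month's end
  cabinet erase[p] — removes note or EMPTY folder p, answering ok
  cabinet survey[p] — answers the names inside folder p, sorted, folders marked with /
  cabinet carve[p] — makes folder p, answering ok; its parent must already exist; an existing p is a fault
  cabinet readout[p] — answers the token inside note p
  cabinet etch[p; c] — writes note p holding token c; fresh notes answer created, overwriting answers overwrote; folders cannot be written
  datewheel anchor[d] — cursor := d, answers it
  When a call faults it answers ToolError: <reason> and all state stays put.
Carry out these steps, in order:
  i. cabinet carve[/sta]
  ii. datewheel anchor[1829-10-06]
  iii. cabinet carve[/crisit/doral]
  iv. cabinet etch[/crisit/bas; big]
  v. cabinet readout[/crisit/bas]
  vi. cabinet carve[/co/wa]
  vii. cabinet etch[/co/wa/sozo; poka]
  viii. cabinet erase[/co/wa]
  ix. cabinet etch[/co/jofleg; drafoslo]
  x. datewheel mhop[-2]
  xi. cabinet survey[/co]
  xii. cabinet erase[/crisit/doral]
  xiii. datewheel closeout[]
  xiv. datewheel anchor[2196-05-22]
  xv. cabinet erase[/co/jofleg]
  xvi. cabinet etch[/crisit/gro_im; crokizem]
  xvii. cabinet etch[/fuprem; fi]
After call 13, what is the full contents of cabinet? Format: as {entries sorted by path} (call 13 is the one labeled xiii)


·→ cabinet carve(p=/sta)
·← ok
·→ datewheel anchor(d=1829-10-06)
·← 1829-10-06
·→ cabinet carve(p=/crisit/doral)
·← ok
·→ cabinet etch(p=/crisit/bas, c=big)
·← created
·→ cabinet readout(p=/crisit/bas)
·← big
·→ cabinet carve(p=/co/wa)
·← ok
·→ cabinet etch(p=/co/wa/sozo, c=poka)
·← created
·→ cabinet erase(p=/co/wa)
·← ToolError: not empty
·→ cabinet etch(p=/co/jofleg, c=drafoslo)
·← created
·→ datewheel mhop(n=-2)
·← 1829-08-06
·→ cabinet survey(p=/co)
·← [jofleg, wa/]
·→ cabinet erase(p=/crisit/doral)
·← ok
·→ datewheel closeout()
·← 1829-08-31
·→ datewheel anchor(d=2196-05-22)
·← 2196-05-22
·→ cabinet erase(p=/co/jofleg)
·← ok
·→ cabinet etch(p=/crisit/gro_im, c=crokizem)
·← created
·→ cabinet etch(p=/fuprem, c=fi)
·← created

Answer: {co/, co/jofleg=drafoslo, co/wa/, co/wa/sozo=poka, crisit/, crisit/bas=big, sta/}


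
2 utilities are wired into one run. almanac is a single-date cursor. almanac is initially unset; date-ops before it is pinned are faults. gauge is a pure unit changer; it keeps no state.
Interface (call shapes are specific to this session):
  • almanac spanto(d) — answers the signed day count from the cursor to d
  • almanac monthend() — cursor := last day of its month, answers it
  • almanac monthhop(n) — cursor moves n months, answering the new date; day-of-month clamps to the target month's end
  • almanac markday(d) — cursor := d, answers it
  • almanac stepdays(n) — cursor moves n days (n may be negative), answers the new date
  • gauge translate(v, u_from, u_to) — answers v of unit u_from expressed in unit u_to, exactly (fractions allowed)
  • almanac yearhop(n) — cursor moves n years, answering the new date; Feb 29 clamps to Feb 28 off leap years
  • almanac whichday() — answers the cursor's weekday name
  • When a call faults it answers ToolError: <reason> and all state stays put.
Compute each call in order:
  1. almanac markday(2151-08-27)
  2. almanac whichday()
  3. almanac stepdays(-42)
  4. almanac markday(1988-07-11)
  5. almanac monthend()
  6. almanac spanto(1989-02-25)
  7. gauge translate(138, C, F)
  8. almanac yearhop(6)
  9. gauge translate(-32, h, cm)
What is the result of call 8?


Answer: 1994-07-31

Derivation:
I run almanac markday on d→2151-08-27, and get 2151-08-27.
I try almanac whichday, giving Friday.
Next I call almanac stepdays on n→-42, and get 2151-07-16.
Now I run almanac markday on d→1988-07-11, → 1988-07-11.
I call almanac monthend(), yielding 1988-07-31.
I run almanac spanto on d→1989-02-25, — result: 209.
I run gauge translate on v→138, u_from→C, u_to→F, and observe 1402/5.
I use almanac yearhop on n→6, → 1994-07-31.
Calling gauge translate on v→-32, u_from→h, u_to→cm, giving ToolError: incompatible units.
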